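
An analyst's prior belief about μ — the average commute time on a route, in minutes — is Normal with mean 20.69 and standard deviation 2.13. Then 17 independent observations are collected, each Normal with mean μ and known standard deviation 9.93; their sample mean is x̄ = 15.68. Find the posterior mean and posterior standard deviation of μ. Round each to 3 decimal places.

With known σ, the Normal prior is conjugate. Weight on the data is w = (n/σ²)/(n/σ² + 1/τ₀²) = 0.172405/(0.172405+0.220415) = 0.43889.
Posterior mean = w·x̄ + (1−w)·μ₀ = 0.43889·15.68 + 0.56111·20.69 = 18.491. Posterior variance = 1/(0.172405+0.220415) = 2.54569, so SD = 1.596.

Posterior mean ≈ 18.491; posterior SD ≈ 1.596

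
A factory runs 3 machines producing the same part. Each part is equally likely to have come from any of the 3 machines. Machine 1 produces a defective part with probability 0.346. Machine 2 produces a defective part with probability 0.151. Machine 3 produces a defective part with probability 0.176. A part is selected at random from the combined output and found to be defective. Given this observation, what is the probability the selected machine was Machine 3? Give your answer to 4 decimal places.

Posterior probability ≈ 0.2615

Tabulate prior·likelihood by source: [1] prior 0.333333, lik 0.346, product 0.1153; [2] prior 0.333333, lik 0.151, product 0.05033; [3] prior 0.333333, lik 0.176, product 0.05867.
Normalizing constant = 0.22433; the posterior for Machine 3 is its product over the sum, 0.05867/0.22433 = 0.2615.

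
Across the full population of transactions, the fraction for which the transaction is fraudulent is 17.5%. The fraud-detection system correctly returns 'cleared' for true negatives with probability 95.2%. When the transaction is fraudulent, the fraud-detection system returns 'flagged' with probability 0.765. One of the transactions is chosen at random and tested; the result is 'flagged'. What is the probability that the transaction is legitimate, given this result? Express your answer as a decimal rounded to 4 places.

Let H be the event that the transaction is fraudulent. P(H) = 0.175, so P(¬H) = 0.825. With E the 'flagged' result, P(E|H) = 0.765 and P(E|¬H) = 0.048.
P(E) = 0.765·0.175 + 0.048·0.825 = 0.13387 + 0.039600 = 0.17347.
By Bayes' theorem, P(H|E) = 0.13387 / 0.17347 = 0.7717. Hence P(¬H|E) = 1 − 0.7717 = 0.2283.

P(¬H | E) ≈ 0.2283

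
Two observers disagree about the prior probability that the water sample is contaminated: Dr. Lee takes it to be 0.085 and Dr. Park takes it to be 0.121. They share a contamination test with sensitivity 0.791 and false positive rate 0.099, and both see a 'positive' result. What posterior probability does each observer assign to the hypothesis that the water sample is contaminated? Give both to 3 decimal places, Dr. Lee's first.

Dr. Lee: 0.426; Dr. Park: 0.524

P('+'|H) = 0.791, P('+'|¬H) = 0.099.
Dr. Lee: numerator 0.791·0.085 = 0.067235; evidence = 0.067235+0.099·0.915 = 0.15782; posterior = 0.426.
Dr. Park: numerator 0.791·0.121 = 0.095711; evidence = 0.095711+0.099·0.879 = 0.18273; posterior = 0.524.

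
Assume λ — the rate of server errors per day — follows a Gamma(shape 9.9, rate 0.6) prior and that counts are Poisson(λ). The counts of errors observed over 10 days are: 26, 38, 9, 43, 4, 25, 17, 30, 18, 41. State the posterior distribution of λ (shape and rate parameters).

Posterior: Gamma(shape=260.9, rate=10.6)

The Poisson likelihood adds the total count to the shape and the number of exposure periods to the rate. Here ∑xᵢ = 251 and n = 10, so shape 9.9→260.9 and rate 0.6→10.6.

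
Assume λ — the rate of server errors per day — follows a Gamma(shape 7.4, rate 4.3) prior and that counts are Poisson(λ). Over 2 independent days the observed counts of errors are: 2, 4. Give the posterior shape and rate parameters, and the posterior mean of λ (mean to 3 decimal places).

Posterior: Gamma(shape=13.4, rate=6.3); mean ≈ 2.127

The Poisson likelihood adds the total count to the shape and the number of exposure periods to the rate. Here ∑xᵢ = 6 and n = 2, so shape 7.4→13.4 and rate 4.3→6.3.
E[λ | data] = 13.4/6.3 = 2.127.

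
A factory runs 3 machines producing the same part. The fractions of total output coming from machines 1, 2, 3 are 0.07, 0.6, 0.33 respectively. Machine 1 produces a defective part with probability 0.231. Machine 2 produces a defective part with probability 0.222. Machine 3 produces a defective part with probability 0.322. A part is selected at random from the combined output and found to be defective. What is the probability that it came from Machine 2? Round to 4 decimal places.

Posterior probability ≈ 0.5211

P(defective|M1) = 0.231; P(defective|M2) = 0.222; P(defective|M3) = 0.322.
Prior × likelihood for each source: 0.07·0.231=0.01617, 0.6·0.222=0.1332, 0.33·0.322=0.1063. Summing gives P(defective) = 0.25563.
P(Machine 2 | defective) = 0.1332 / 0.25563 = 0.5211.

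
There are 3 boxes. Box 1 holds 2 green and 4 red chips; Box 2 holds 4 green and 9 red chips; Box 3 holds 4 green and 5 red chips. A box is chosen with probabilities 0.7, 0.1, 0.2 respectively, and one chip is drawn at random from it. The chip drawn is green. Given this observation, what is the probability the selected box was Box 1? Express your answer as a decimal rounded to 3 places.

Posterior probability ≈ 0.661

Tabulate prior·likelihood by source: [1] prior 0.7, lik 0.3333, product 0.2333; [2] prior 0.1, lik 0.3077, product 0.03077; [3] prior 0.2, lik 0.4444, product 0.08889.
Normalizing constant = 0.35299; the posterior for Box 1 is its product over the sum, 0.2333/0.35299 = 0.661.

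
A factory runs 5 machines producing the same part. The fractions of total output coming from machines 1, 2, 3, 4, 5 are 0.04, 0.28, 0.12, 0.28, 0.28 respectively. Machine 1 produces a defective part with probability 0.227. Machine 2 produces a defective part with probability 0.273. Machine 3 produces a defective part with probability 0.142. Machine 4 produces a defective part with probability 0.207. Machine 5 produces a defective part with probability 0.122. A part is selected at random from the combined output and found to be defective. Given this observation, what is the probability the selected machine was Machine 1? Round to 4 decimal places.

Posterior probability ≈ 0.0466

Tabulate prior·likelihood by source: [1] prior 0.04, lik 0.227, product 0.009080; [2] prior 0.28, lik 0.273, product 0.07644; [3] prior 0.12, lik 0.142, product 0.01704; [4] prior 0.28, lik 0.207, product 0.05796; [5] prior 0.28, lik 0.122, product 0.03416.
Normalizing constant = 0.19468; the posterior for Machine 1 is its product over the sum, 0.009080/0.19468 = 0.0466.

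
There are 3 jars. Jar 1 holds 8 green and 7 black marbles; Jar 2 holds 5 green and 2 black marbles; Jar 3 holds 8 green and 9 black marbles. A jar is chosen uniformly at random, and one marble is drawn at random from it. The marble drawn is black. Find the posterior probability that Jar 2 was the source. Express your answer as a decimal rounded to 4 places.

P(black|Jar 1) = 0.4667; P(black|Jar 2) = 0.2857; P(black|Jar 3) = 0.5294.
Prior × likelihood for each source: 0.333333·0.4667=0.1556, 0.333333·0.2857=0.09524, 0.333333·0.5294=0.1765. Summing gives P(black) = 0.42726.
P(Jar 2 | black) = 0.09524 / 0.42726 = 0.2229.

Posterior probability ≈ 0.2229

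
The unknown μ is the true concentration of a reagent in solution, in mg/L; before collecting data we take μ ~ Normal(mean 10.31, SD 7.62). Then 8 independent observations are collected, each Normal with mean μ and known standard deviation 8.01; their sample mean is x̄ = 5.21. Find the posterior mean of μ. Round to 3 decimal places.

With known σ, the Normal prior is conjugate. Weight on the data is w = (n/σ²)/(n/σ² + 1/τ₀²) = 0.124688/(0.124688+0.0172223) = 0.87864.
Posterior mean = w·x̄ + (1−w)·μ₀ = 0.87864·5.21 + 0.12136·10.31 = 5.829.

Posterior mean ≈ 5.829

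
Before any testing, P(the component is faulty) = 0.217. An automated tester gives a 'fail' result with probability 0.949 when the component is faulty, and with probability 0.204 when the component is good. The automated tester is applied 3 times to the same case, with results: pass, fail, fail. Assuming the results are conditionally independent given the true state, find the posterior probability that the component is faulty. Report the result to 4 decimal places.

Posterior P(H) ≈ 0.2776

Let H be the event that the component is faulty; start with P(H) = 0.217. P('fail'|H) = 0.949, P('fail'|¬H) = 0.204.
Update on result 1 ('pass'): P(H) ← 0.051·0.2170 / (0.051·0.2170 + 0.796·0.7830) = 0.011067/0.63434 = 0.0174.
Update on result 2 ('fail'): P(H) ← 0.949·0.0174 / (0.949·0.0174 + 0.204·0.9826) = 0.016557/0.21700 = 0.0763.
Update on result 3 ('fail'): P(H) ← 0.949·0.0763 / (0.949·0.0763 + 0.204·0.9237) = 0.072408/0.26084 = 0.2776.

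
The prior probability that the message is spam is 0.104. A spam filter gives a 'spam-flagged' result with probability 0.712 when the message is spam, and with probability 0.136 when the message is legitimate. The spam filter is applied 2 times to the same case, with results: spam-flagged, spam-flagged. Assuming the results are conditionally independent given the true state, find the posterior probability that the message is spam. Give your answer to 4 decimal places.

With H the event that the message is spam, the joint likelihood of the observed sequence is P(data|H) = 0.712·0.712 = 0.50694 and P(data|¬H) = 0.136·0.136 = 0.018496.
Bayes: P(H|data) = 0.104·0.50694 / (0.104·0.50694 + 0.896·0.018496) = 0.052722/0.069295 = 0.7608.

Posterior P(H) ≈ 0.7608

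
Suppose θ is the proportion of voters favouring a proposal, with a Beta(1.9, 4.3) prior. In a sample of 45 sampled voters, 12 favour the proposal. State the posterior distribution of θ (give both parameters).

Posterior: Beta(13.9, 37.3)

The binomial likelihood is conjugate to the Beta prior: with 12 successes and 33 failures, the posterior is Beta(1.9+12, 4.3+33) = Beta(13.9, 37.3).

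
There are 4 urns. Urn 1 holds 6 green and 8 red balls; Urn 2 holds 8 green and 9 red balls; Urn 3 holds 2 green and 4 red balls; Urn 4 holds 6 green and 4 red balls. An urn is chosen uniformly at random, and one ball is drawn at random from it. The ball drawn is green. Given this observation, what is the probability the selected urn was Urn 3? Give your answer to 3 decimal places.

Posterior probability ≈ 0.182

P(green|Urn 1) = 0.4286; P(green|Urn 2) = 0.4706; P(green|Urn 3) = 0.3333; P(green|Urn 4) = 0.6.
Prior × likelihood for each source: 0.25·0.4286=0.1071, 0.25·0.4706=0.1176, 0.25·0.3333=0.08333, 0.25·0.6=0.1500. Summing gives P(green) = 0.45812.
P(Urn 3 | green) = 0.08333 / 0.45812 = 0.182.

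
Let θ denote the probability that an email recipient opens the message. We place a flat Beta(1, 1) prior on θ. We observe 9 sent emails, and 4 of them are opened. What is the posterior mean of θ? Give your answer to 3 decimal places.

Observing 4 successes and 5 failures updates Beta(1, 1) by adding the success and failure counts to the two shape parameters: α = 1+4 = 5, β = 1+5 = 6.
Posterior mean = α/(α+β) = 5/11 = 0.455.

Posterior mean ≈ 0.455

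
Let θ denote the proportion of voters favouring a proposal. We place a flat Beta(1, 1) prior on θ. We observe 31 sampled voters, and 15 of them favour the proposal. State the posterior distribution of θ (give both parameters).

Posterior: Beta(16, 17)

Observing 15 successes and 16 failures updates Beta(1, 1) by adding the success and failure counts to the two shape parameters: α = 1+15 = 16, β = 1+16 = 17.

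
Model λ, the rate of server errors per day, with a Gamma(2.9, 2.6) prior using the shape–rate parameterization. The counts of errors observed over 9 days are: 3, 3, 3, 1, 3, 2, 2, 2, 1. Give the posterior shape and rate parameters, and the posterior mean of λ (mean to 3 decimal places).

Total count ∑xᵢ = 20 over n = 9 days.
Gamma is conjugate to the Poisson likelihood: posterior is Gamma(shape = 2.9+20 = 22.9, rate = 2.6+9 = 11.6).
Posterior mean = shape/rate = 22.9/11.6 = 1.974.

Posterior: Gamma(shape=22.9, rate=11.6); mean ≈ 1.974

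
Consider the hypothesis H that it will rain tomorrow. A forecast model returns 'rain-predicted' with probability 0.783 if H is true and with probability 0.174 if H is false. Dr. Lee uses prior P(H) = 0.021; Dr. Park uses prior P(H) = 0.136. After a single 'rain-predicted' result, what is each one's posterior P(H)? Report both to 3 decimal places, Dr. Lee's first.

The likelihood ratio for a 'rain-predicted' result is 0.783/0.174 = 4.5000.
Dr. Lee: prior odds 0.021/0.979 = 0.021450; posterior odds 0.096527; posterior probability 0.088.
Dr. Park: prior odds 0.136/0.864 = 0.15741; posterior odds 0.70833; posterior probability 0.415.

Dr. Lee: 0.088; Dr. Park: 0.415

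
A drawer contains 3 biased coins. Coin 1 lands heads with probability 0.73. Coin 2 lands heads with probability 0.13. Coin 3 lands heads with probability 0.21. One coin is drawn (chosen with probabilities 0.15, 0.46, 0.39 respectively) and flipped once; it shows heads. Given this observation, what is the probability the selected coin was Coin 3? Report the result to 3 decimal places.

Posterior probability ≈ 0.326

Tabulate prior·likelihood by source: [1] prior 0.15, lik 0.73, product 0.1095; [2] prior 0.46, lik 0.13, product 0.05980; [3] prior 0.39, lik 0.21, product 0.08190.
Normalizing constant = 0.25120; the posterior for Coin 3 is its product over the sum, 0.08190/0.25120 = 0.326.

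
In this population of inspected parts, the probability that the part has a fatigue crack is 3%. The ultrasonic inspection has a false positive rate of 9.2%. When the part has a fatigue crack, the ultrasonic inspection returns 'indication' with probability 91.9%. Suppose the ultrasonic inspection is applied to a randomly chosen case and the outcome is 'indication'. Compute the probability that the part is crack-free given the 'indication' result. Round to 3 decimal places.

Write H for 'the part has a fatigue crack'. Prior odds H:¬H = 0.03/0.97 = 0.030928. For the 'indication' outcome, the likelihood ratio is 0.919/0.092 = 9.9891.
Posterior odds = 0.030928 × 9.9891 = 0.30894, so P(H|E) = 0.30894/(1+0.30894) = 0.236. Then P(¬H|E) = 1 − 0.236 = 0.764.

P(¬H | E) ≈ 0.764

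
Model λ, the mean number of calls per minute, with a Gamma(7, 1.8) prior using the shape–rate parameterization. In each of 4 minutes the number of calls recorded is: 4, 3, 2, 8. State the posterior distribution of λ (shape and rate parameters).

Total count ∑xᵢ = 17 over n = 4 minutes.
Gamma is conjugate to the Poisson likelihood: posterior is Gamma(shape = 7+17 = 24, rate = 1.8+4 = 5.8).

Posterior: Gamma(shape=24, rate=5.8)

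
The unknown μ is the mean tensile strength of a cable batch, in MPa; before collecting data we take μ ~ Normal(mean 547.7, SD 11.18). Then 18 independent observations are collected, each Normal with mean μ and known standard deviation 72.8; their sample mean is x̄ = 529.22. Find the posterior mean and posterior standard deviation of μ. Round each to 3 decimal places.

Posterior mean ≈ 542.193; posterior SD ≈ 9.367

With known σ, the Normal prior is conjugate. Weight on the data is w = (n/σ²)/(n/σ² + 1/τ₀²) = 0.00339633/(0.00339633+0.00800049) = 0.29801.
Posterior mean = w·x̄ + (1−w)·μ₀ = 0.29801·529.22 + 0.70199·547.7 = 542.193. Posterior variance = 1/(0.00339633+0.00800049) = 87.7438, so SD = 9.367.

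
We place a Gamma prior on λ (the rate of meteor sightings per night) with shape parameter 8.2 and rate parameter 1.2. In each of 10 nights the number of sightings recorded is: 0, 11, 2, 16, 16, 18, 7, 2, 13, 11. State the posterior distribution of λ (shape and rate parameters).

Posterior: Gamma(shape=104.2, rate=11.2)

The Poisson likelihood adds the total count to the shape and the number of exposure periods to the rate. Here ∑xᵢ = 96 and n = 10, so shape 8.2→104.2 and rate 1.2→11.2.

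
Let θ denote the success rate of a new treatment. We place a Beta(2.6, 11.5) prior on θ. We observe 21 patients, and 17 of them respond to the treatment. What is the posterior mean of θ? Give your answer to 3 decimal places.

Posterior mean ≈ 0.558

The binomial likelihood is conjugate to the Beta prior: with 17 successes and 4 failures, the posterior is Beta(2.6+17, 11.5+4) = Beta(19.6, 15.5).
Posterior mean = α/(α+β) = 19.6/35.1 = 0.558.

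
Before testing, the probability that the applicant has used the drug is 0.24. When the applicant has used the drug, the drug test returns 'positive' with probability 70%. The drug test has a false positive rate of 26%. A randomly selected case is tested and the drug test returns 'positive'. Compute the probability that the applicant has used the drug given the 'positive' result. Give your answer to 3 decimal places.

Write H for 'the applicant has used the drug'. Prior odds H:¬H = 0.24/0.76 = 0.31579. For the 'positive' outcome, the likelihood ratio is 0.7/0.26 = 2.6923.
Posterior odds = 0.31579 × 2.6923 = 0.85020, so P(H|E) = 0.85020/(1+0.85020) = 0.460.

P(H | E) ≈ 0.460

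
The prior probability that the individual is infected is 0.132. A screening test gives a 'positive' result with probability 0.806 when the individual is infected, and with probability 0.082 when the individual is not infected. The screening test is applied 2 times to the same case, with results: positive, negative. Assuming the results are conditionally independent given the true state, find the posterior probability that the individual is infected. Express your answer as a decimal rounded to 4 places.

Posterior P(H) ≈ 0.2401

Let H be the event that the individual is infected; start with P(H) = 0.132. P('positive'|H) = 0.806, P('positive'|¬H) = 0.082.
Update on result 1 ('positive'): P(H) ← 0.806·0.1320 / (0.806·0.1320 + 0.082·0.8680) = 0.10639/0.17757 = 0.5992.
Update on result 2 ('negative'): P(H) ← 0.194·0.5992 / (0.194·0.5992 + 0.918·0.4008) = 0.11624/0.48421 = 0.2401.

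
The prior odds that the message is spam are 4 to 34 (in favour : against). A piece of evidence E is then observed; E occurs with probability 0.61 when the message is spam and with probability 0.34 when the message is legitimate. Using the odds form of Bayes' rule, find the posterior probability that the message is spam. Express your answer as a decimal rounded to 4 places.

Posterior probability ≈ 0.1743

Prior odds = 4/34 = 0.11765.
Likelihood ratio for E = 0.61/0.34 = 1.7941.
Posterior odds = prior odds × LR = 0.21107.
Posterior probability = odds/(1+odds) = 0.21107/1.2111 = 0.1743.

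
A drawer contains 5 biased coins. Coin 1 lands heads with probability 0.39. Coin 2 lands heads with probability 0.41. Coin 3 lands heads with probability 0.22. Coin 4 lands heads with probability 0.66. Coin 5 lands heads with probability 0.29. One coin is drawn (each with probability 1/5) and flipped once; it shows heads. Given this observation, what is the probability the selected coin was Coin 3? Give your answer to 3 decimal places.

Posterior probability ≈ 0.112

P(heads|C1) = 0.39; P(heads|C2) = 0.41; P(heads|C3) = 0.22; P(heads|C4) = 0.66; P(heads|C5) = 0.29.
Prior × likelihood for each source: 0.2·0.39=0.07800, 0.2·0.41=0.08200, 0.2·0.22=0.04400, 0.2·0.66=0.1320, 0.2·0.29=0.05800. Summing gives P(heads) = 0.39400.
P(Coin 3 | heads) = 0.04400 / 0.39400 = 0.112.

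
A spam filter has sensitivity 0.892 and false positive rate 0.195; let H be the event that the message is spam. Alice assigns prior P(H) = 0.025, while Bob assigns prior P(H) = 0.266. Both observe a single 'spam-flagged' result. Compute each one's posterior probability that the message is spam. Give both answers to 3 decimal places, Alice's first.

P('+'|H) = 0.892, P('+'|¬H) = 0.195.
Alice: numerator 0.892·0.025 = 0.022300; evidence = 0.022300+0.195·0.975 = 0.21242; posterior = 0.105.
Bob: numerator 0.892·0.266 = 0.23727; evidence = 0.23727+0.195·0.734 = 0.38040; posterior = 0.624.

Alice: 0.105; Bob: 0.624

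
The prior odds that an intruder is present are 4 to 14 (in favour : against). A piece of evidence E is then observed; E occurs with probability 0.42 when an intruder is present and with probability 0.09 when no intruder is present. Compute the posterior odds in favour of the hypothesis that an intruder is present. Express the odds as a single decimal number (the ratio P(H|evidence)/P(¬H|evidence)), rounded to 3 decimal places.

Posterior odds ≈ 1.333

Prior odds = 4/14 = 0.28571.
Likelihood ratio for E = 0.42/0.09 = 4.6667.
Posterior odds = prior odds × LR = 1.3333.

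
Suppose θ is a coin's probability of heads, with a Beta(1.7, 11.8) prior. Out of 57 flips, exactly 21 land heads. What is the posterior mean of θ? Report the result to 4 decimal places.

Posterior mean ≈ 0.3220

Observing 21 successes and 36 failures updates Beta(1.7, 11.8) by adding the success and failure counts to the two shape parameters: α = 1.7+21 = 22.7, β = 11.8+36 = 47.8.
E[θ | data] = 22.7/(22.7+47.8) = 0.3220.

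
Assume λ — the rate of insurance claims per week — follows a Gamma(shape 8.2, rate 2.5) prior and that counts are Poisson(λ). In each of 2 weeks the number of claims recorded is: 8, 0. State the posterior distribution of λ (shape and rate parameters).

Posterior: Gamma(shape=16.2, rate=4.5)

Total count ∑xᵢ = 8 over n = 2 weeks.
Gamma is conjugate to the Poisson likelihood: posterior is Gamma(shape = 8.2+8 = 16.2, rate = 2.5+2 = 4.5).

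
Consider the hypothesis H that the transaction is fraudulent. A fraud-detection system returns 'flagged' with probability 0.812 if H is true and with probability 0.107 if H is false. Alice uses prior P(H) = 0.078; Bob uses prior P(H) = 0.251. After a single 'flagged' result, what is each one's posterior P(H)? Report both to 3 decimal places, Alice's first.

Alice: 0.391; Bob: 0.718

P('+'|H) = 0.812, P('+'|¬H) = 0.107.
Alice: numerator 0.812·0.078 = 0.063336; evidence = 0.063336+0.107·0.922 = 0.16199; posterior = 0.391.
Bob: numerator 0.812·0.251 = 0.20381; evidence = 0.20381+0.107·0.749 = 0.28396; posterior = 0.718.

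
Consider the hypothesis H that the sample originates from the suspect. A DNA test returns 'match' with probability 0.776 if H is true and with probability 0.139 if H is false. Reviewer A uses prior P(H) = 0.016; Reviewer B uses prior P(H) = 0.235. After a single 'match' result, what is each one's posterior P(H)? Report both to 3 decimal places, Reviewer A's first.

P('+'|H) = 0.776, P('+'|¬H) = 0.139.
Reviewer A: numerator 0.776·0.016 = 0.012416; evidence = 0.012416+0.139·0.984 = 0.14919; posterior = 0.083.
Reviewer B: numerator 0.776·0.235 = 0.18236; evidence = 0.18236+0.139·0.765 = 0.28870; posterior = 0.632.

Reviewer A: 0.083; Reviewer B: 0.632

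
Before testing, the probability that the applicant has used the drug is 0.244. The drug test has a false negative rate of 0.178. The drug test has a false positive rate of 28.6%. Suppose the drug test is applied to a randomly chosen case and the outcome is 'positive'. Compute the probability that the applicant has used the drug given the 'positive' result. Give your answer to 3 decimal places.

Write H for 'the applicant has used the drug'. Prior odds H:¬H = 0.244/0.756 = 0.32275. For the 'positive' outcome, the likelihood ratio is 0.822/0.286 = 2.8741.
Posterior odds = 0.32275 × 2.8741 = 0.92763, so P(H|E) = 0.92763/(1+0.92763) = 0.481.

P(H | E) ≈ 0.481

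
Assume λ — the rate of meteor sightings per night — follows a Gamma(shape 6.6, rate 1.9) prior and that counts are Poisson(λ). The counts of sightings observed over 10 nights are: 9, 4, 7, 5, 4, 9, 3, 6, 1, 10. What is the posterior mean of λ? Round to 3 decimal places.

Posterior mean ≈ 5.429

Total count ∑xᵢ = 58 over n = 10 nights.
Gamma is conjugate to the Poisson likelihood: posterior is Gamma(shape = 6.6+58 = 64.6, rate = 1.9+10 = 11.9).
Posterior mean = shape/rate = 64.6/11.9 = 5.429.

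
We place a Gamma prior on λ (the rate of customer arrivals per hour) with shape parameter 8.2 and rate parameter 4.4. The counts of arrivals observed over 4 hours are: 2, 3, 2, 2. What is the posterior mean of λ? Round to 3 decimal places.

Posterior mean ≈ 2.048

The Poisson likelihood adds the total count to the shape and the number of exposure periods to the rate. Here ∑xᵢ = 9 and n = 4, so shape 8.2→17.2 and rate 4.4→8.4.
E[λ | data] = 17.2/8.4 = 2.048.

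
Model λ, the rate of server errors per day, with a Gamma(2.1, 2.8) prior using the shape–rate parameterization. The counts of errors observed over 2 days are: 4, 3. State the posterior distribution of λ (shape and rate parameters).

Total count ∑xᵢ = 7 over n = 2 days.
Gamma is conjugate to the Poisson likelihood: posterior is Gamma(shape = 2.1+7 = 9.1, rate = 2.8+2 = 4.8).

Posterior: Gamma(shape=9.1, rate=4.8)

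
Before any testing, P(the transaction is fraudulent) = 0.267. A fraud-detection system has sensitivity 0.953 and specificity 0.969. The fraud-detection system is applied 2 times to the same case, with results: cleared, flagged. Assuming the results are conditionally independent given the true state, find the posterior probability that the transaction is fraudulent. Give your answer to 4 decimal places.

With H the event that the transaction is fraudulent, the joint likelihood of the observed sequence is P(data|H) = 0.047·0.953 = 0.044791 and P(data|¬H) = 0.969·0.031 = 0.030039.
Bayes: P(H|data) = 0.267·0.044791 / (0.267·0.044791 + 0.733·0.030039) = 0.011959/0.033978 = 0.3520.

Posterior P(H) ≈ 0.3520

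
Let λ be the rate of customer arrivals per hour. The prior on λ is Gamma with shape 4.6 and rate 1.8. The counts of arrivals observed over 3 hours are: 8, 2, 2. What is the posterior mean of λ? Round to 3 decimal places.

Total count ∑xᵢ = 12 over n = 3 hours.
Gamma is conjugate to the Poisson likelihood: posterior is Gamma(shape = 4.6+12 = 16.6, rate = 1.8+3 = 4.8).
E[λ | data] = 16.6/4.8 = 3.458.

Posterior mean ≈ 3.458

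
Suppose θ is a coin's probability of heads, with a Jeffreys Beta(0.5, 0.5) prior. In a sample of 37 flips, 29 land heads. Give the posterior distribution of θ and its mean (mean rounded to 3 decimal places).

Posterior: Beta(29.5, 8.5); mean ≈ 0.776

Observing 29 successes and 8 failures updates Beta(0.5, 0.5) by adding the success and failure counts to the two shape parameters: α = 0.5+29 = 29.5, β = 0.5+8 = 8.5.
E[θ | data] = 29.5/(29.5+8.5) = 0.776.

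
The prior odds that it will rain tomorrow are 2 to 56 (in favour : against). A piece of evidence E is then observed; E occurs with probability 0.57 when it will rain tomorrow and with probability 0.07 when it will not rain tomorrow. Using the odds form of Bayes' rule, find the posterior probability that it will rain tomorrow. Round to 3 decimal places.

Prior odds = 2/56 = 0.035714.
Likelihood ratio for E = 0.57/0.07 = 8.1429.
Posterior odds = prior odds × LR = 0.29082.
Posterior probability = odds/(1+odds) = 0.29082/1.2908 = 0.225.

Posterior probability ≈ 0.225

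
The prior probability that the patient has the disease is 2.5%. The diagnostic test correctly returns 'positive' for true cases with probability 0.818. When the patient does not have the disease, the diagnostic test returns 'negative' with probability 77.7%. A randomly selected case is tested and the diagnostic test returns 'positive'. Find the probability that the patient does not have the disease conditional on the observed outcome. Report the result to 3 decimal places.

Let H be the event that the patient has the disease. P(H) = 0.025, so P(¬H) = 0.975. With E the 'positive' result, P(E|H) = 0.818 and P(E|¬H) = 0.223.
P(E) = 0.818·0.025 + 0.223·0.975 = 0.020450 + 0.21743 = 0.23788.
By Bayes' theorem, P(H|E) = 0.020450 / 0.23788 = 0.086. Hence P(¬H|E) = 1 − 0.086 = 0.914.

P(¬H | E) ≈ 0.914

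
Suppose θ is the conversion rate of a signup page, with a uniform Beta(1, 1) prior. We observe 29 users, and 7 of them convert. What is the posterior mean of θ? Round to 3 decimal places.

Posterior mean ≈ 0.258

Observing 7 successes and 22 failures updates Beta(1, 1) by adding the success and failure counts to the two shape parameters: α = 1+7 = 8, β = 1+22 = 23.
E[θ | data] = 8/(8+23) = 0.258.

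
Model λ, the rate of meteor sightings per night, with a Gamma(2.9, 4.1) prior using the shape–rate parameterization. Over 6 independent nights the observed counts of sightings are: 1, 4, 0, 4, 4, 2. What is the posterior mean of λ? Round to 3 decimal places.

Total count ∑xᵢ = 15 over n = 6 nights.
Gamma is conjugate to the Poisson likelihood: posterior is Gamma(shape = 2.9+15 = 17.9, rate = 4.1+6 = 10.1).
E[λ | data] = 17.9/10.1 = 1.772.

Posterior mean ≈ 1.772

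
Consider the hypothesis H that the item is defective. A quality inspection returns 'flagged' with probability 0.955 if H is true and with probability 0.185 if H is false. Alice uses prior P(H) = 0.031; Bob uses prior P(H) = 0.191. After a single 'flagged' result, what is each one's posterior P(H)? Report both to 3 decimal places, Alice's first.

P('+'|H) = 0.955, P('+'|¬H) = 0.185.
Alice: numerator 0.955·0.031 = 0.029605; evidence = 0.029605+0.185·0.969 = 0.20887; posterior = 0.142.
Bob: numerator 0.955·0.191 = 0.18240; evidence = 0.18240+0.185·0.809 = 0.33207; posterior = 0.549.

Alice: 0.142; Bob: 0.549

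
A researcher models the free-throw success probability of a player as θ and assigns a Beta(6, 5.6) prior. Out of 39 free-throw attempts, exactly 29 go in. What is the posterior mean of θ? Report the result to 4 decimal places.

Observing 29 successes and 10 failures updates Beta(6, 5.6) by adding the success and failure counts to the two shape parameters: α = 6+29 = 35, β = 5.6+10 = 15.6.
Posterior mean = α/(α+β) = 35/50.6 = 0.6917.

Posterior mean ≈ 0.6917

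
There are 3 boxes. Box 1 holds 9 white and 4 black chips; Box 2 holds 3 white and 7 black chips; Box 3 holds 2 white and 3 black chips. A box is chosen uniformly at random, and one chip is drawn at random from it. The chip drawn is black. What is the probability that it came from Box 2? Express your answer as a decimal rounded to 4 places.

Posterior probability ≈ 0.4354

P(black|Box 1) = 0.3077; P(black|Box 2) = 0.7; P(black|Box 3) = 0.6.
Prior × likelihood for each source: 0.333333·0.3077=0.1026, 0.333333·0.7=0.2333, 0.333333·0.6=0.2000. Summing gives P(black) = 0.53590.
P(Box 2 | black) = 0.2333 / 0.53590 = 0.4354.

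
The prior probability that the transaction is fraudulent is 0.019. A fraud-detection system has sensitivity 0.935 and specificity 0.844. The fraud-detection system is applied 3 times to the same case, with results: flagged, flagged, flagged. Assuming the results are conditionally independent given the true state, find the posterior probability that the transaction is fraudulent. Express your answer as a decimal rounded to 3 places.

Let H be the event that the transaction is fraudulent; start with P(H) = 0.019. P('flagged'|H) = 0.935, P('flagged'|¬H) = 0.156.
Update on result 1 ('flagged'): P(H) ← 0.935·0.0190 / (0.935·0.0190 + 0.156·0.9810) = 0.017765/0.17080 = 0.1040.
Update on result 2 ('flagged'): P(H) ← 0.935·0.1040 / (0.935·0.1040 + 0.156·0.8960) = 0.097249/0.23702 = 0.4103.
Update on result 3 ('flagged'): P(H) ← 0.935·0.4103 / (0.935·0.4103 + 0.156·0.5897) = 0.38362/0.47562 = 0.8066.

Posterior P(H) ≈ 0.807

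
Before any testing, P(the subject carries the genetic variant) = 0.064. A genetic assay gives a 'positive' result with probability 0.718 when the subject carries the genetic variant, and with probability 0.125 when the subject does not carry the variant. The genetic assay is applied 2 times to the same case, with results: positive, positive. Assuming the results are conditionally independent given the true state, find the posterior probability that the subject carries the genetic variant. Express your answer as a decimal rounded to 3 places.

Posterior P(H) ≈ 0.693

With H the event that the subject carries the genetic variant, the joint likelihood of the observed sequence is P(data|H) = 0.718·0.718 = 0.51552 and P(data|¬H) = 0.125·0.125 = 0.015625.
Bayes: P(H|data) = 0.064·0.51552 / (0.064·0.51552 + 0.936·0.015625) = 0.032994/0.047619 = 0.6929.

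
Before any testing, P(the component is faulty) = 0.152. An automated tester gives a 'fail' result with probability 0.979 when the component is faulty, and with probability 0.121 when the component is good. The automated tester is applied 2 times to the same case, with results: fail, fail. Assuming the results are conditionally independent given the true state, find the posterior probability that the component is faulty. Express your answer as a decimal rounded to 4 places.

Let H be the event that the component is faulty; start with P(H) = 0.152. P('fail'|H) = 0.979, P('fail'|¬H) = 0.121.
Update on result 1 ('fail'): P(H) ← 0.979·0.1520 / (0.979·0.1520 + 0.121·0.8480) = 0.14881/0.25142 = 0.5919.
Update on result 2 ('fail'): P(H) ← 0.979·0.5919 / (0.979·0.5919 + 0.121·0.4081) = 0.57945/0.62883 = 0.9215.

Posterior P(H) ≈ 0.9215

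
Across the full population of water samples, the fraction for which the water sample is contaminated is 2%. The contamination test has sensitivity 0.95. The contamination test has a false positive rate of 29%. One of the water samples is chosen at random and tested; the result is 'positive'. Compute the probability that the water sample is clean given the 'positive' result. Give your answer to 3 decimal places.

P(¬H | E) ≈ 0.937

Write H for 'the water sample is contaminated'. Prior odds H:¬H = 0.02/0.98 = 0.020408. For the 'positive' outcome, the likelihood ratio is 0.95/0.29 = 3.2759.
Posterior odds = 0.020408 × 3.2759 = 0.066854, so P(H|E) = 0.066854/(1+0.066854) = 0.063. Then P(¬H|E) = 1 − 0.063 = 0.937.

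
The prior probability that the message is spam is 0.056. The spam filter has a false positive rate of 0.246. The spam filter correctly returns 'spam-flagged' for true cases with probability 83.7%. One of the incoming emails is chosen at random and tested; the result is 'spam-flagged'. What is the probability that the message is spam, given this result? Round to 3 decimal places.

P(H | E) ≈ 0.168

Let H be the event that the message is spam. P(H) = 0.056, so P(¬H) = 0.944. With E the 'spam-flagged' result, P(E|H) = 0.837 and P(E|¬H) = 0.246.
P(E) = 0.837·0.056 + 0.246·0.944 = 0.046872 + 0.23222 = 0.27910.
By Bayes' theorem, P(H|E) = 0.046872 / 0.27910 = 0.168.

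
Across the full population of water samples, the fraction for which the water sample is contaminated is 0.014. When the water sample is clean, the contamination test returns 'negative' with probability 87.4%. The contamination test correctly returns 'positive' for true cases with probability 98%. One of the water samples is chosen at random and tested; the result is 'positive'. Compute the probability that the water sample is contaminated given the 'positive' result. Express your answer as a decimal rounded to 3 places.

P(H | E) ≈ 0.099

Write H for 'the water sample is contaminated'. Prior odds H:¬H = 0.014/0.986 = 0.014199. For the 'positive' outcome, the likelihood ratio is 0.98/0.126 = 7.7778.
Posterior odds = 0.014199 × 7.7778 = 0.11043, so P(H|E) = 0.11043/(1+0.11043) = 0.099.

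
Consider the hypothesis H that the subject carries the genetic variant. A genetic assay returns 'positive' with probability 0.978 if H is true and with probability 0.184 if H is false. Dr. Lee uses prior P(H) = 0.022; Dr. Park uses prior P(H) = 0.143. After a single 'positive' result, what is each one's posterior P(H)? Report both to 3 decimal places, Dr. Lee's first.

Dr. Lee: 0.107; Dr. Park: 0.470

The likelihood ratio for a 'positive' result is 0.978/0.184 = 5.3152.
Dr. Lee: prior odds 0.022/0.978 = 0.022495; posterior odds 0.11957; posterior probability 0.107.
Dr. Park: prior odds 0.143/0.857 = 0.16686; posterior odds 0.88690; posterior probability 0.470.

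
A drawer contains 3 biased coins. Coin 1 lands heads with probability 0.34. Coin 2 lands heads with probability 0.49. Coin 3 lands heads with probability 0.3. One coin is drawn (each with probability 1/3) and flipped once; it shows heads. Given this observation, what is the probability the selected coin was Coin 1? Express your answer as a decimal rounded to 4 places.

P(heads|C1) = 0.34; P(heads|C2) = 0.49; P(heads|C3) = 0.3.
Prior × likelihood for each source: 0.333333·0.34=0.1133, 0.333333·0.49=0.1633, 0.333333·0.3=0.1000. Summing gives P(heads) = 0.37667.
P(Coin 1 | heads) = 0.1133 / 0.37667 = 0.3009.

Posterior probability ≈ 0.3009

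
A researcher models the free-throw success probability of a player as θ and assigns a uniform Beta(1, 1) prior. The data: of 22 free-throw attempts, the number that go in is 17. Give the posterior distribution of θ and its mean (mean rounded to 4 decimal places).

Observing 17 successes and 5 failures updates Beta(1, 1) by adding the success and failure counts to the two shape parameters: α = 1+17 = 18, β = 1+5 = 6.
Posterior mean = α/(α+β) = 18/24 = 0.7500.

Posterior: Beta(18, 6); mean ≈ 0.7500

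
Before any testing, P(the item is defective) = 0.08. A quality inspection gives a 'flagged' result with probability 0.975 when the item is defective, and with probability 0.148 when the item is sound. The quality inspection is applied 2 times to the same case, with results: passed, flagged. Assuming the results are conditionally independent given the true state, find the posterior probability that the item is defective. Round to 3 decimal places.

With H the event that the item is defective, the joint likelihood of the observed sequence is P(data|H) = 0.025·0.975 = 0.024375 and P(data|¬H) = 0.852·0.148 = 0.12610.
Bayes: P(H|data) = 0.08·0.024375 / (0.08·0.024375 + 0.92·0.12610) = 0.0019500/0.11796 = 0.0165.

Posterior P(H) ≈ 0.017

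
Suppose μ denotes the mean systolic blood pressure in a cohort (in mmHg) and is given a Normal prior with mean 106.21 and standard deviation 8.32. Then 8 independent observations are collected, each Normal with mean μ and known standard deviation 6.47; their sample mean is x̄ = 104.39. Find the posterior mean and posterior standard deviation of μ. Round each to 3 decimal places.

Posterior mean ≈ 104.518; posterior SD ≈ 2.206

With known σ, the Normal prior is conjugate. Weight on the data is w = (n/σ²)/(n/σ² + 1/τ₀²) = 0.191109/(0.191109+0.0144462) = 0.92972.
Posterior mean = w·x̄ + (1−w)·μ₀ = 0.92972·104.39 + 0.070279·106.21 = 104.518. Posterior variance = 1/(0.191109+0.0144462) = 4.86487, so SD = 2.206.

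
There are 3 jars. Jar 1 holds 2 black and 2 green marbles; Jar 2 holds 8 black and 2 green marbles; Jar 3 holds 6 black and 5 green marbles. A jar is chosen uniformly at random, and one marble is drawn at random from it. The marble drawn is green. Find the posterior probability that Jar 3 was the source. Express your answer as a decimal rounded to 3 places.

P(green|Jar 1) = 0.5; P(green|Jar 2) = 0.2; P(green|Jar 3) = 0.4545.
Prior × likelihood for each source: 0.333333·0.5=0.1667, 0.333333·0.2=0.06667, 0.333333·0.4545=0.1515. Summing gives P(green) = 0.38485.
P(Jar 3 | green) = 0.1515 / 0.38485 = 0.394.

Posterior probability ≈ 0.394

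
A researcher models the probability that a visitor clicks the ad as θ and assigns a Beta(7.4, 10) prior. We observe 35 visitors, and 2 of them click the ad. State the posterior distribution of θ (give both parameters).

The binomial likelihood is conjugate to the Beta prior: with 2 successes and 33 failures, the posterior is Beta(7.4+2, 10+33) = Beta(9.4, 43).

Posterior: Beta(9.4, 43)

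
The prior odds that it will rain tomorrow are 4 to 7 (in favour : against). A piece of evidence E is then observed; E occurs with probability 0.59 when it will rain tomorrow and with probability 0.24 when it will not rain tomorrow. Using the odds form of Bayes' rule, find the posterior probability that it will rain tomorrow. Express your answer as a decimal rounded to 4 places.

Prior odds = 4/7 = 0.57143.
Likelihood ratio for E = 0.59/0.24 = 2.4583.
Posterior odds = prior odds × LR = 1.4048.
Posterior probability = odds/(1+odds) = 1.4048/2.4048 = 0.5842.

Posterior probability ≈ 0.5842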